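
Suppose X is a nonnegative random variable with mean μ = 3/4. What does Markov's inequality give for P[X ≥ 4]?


μ = E[X] = 3/4, a = 4.
Markov: P[X ≥ 4] ≤ μ/a = (3/4)/4 = 3/16.
Numerically: ≈ 0.187500.
(Since a = 4 > μ = 0.750000, the bound 3/16 is < 1 and informative.)

P[X ≥ 4] ≤ 3/16 ≈ 0.187500.


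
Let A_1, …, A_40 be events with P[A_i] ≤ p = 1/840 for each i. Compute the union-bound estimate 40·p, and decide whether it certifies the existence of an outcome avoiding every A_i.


Union bound: P[∪_{i=1}^{40} A_i] ≤ Σ_i P[A_i] ≤ 40·p = 40·(1/840) = 1/21.
Numerically: 1/21 ≈ 0.047619.
Is 1/21 < 1? YES.
Since P[∪ A_i] ≤ 1/21 < 1, the complement has P[∩ A_i^c] ≥ 1 − 1/21 = 20/21 > 0, so some outcome avoids every A_i.

40·p = 1/21 ≈ 0.047619; existence CERTIFIED by the union bound.


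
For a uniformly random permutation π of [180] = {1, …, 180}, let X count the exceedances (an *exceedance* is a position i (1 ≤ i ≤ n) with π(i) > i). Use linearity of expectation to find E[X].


Write X = Σ_{i=1}^{180} X_i, where X_i = 1_{π(i) > i}.
For each fixed i, π(i) is uniform over {1, …, 180} (marginal of a uniform permutation), so P[π(i) > i] = (n − i)/n. Summing: Σ_{i=1}^{180} (n − i)/n = (0 + 1 + … + 179)/180 = 180(180 − 1)/(2·180) = (180 − 1)/2.
Hence E[X] = Σ_{i=1}^{180} (180 − i)/180 = 179/2 ≈ 89.50000.

E[X] = 179/2 = 89.50000.


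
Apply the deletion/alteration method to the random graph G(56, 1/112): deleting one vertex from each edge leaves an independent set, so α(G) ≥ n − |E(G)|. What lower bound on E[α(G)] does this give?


E[|E(G)|] = C(56, 2)·p = 1540 · (1/112) = 55/4.
E[α(G)] ≥ n − E[|E(G)|] = 56 − 55/4 = 169/4.
Numerically: ≈ 42.2500.
(This is only a lower bound; the true E[α(G)] may be larger.)

E[α(G)] ≥ 169/4 ≈ 42.2500.


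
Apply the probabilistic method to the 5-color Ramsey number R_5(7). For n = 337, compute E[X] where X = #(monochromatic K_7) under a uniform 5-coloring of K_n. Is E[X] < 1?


E[X] = C(337, 7) · 5^{1 − 21} = 91989916924632 · 5^{−20} = 91989916924632/95367431640625.
As a reduced fraction: E[X] = 91989916924632/95367431640625 ≈ 0.964584.
Is E[X] < 1? YES.
Since E[X] < 1, there exists a 5-coloring of K_{337} with no monochromatic K_7; hence R_5(7) > 337.

E[X] = 91989916924632/95367431640625 ≈ 0.964584; E[X] < 1, so R_5(7) > 337.


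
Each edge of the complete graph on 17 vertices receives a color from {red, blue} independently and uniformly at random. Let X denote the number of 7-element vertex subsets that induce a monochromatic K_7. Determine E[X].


Let X = Σ_S X_S over the C(17, 7) = 19448 subsets S of size 7, where X_S = 1 if the K_7 on S is monochromatic.
For a fixed S, the K_7 on S has C(7, 2) = 21 edges. P[all 21 edges red] = (1/2)^21, and likewise for blue, so P[monochromatic] = 2·(1/2)^21 = 2^{1 − 21} = 1/1048576.
By linearity: E[X] = C(17, 7) · 2^{1 − 21} = 19448 · 1/1048576 = 2431/131072.
Numerically: E[X] ≈ 0.0185.

E[X] = C(17,7)·2^(1−C(7,2)) = 2431/131072 ≈ 0.0185.


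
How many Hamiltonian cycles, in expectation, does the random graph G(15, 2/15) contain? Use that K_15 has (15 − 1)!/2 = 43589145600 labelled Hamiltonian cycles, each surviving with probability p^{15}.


K_15 has (15 − 1)!/2 = 43589145600 labelled Hamiltonian cycles.
For each such Hamiltonian cycle H, let X_H = 1 if all 15 edges of H are present in G. Then P[X_H = 1] = p^{15} = (2/15)^{15} = 32768/437893890380859375.
Summing the indicators: E[X] = Σ_H E[X_H] = 43589145600 · p^{15} = 43589145600 · 32768/437893890380859375 = 235115905024/72081298828125.
Numerically: E[X] ≈ 0.00326.

E[X] = 43589145600 · (2/15)^{15} = 235115905024/72081298828125 ≈ 0.00326.


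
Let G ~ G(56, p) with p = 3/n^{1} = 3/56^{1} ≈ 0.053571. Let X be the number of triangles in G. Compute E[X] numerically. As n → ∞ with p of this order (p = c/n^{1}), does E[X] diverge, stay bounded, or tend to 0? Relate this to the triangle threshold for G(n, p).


Number of potential triangles: C(56, 3) = 27720.
Each occurs with probability p³ ≈ (0.053571)³ ≈ 1.5374453e-04.
By linearity: E[X] = C(56, 3)·p³ ≈ 27720 · 1.5374453e-04 ≈ 4.26180.
Here α = 1, so p = 3/n is exactly at the triangle threshold p ~ 1/n. Asymptotically E[X] → c³/6 = 3³/6 = 9/2 ≈ 4.50000, a bounded constant. In this regime the triangle count is asymptotically Poisson(c³/6).

E[X] ≈ 4.26180; in regime p = Θ(1/n^{1}) E[X] stays bounded (at the triangle threshold p ~ 1/n).


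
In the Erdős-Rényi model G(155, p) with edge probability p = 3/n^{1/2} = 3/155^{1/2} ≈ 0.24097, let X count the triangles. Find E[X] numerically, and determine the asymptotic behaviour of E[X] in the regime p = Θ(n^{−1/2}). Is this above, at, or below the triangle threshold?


Number of potential triangles: C(155, 3) = 608685.
Each occurs with probability p³ ≈ (0.24097)³ ≈ 1.3991563e-02.
By linearity: E[X] = C(155, 3)·p³ ≈ 608685 · 1.3991563e-02 ≈ 8516.45422.
Since α = 1/2 < 1, p = c/n^{1/2} ≫ 1/n is above the triangle threshold p ~ 1/n. Asymptotically E[X] ~ (c³/6)·n^{3(1−α)} = (3³/6)·n^{1.5} → ∞; triangles are abundant w.h.p.

E[X] ≈ 8516.45422; in regime p = Θ(1/n^{1/2}) E[X] diverges (above the triangle threshold p ~ 1/n).


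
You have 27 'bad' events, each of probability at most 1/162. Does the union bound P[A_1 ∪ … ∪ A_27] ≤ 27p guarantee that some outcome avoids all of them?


Union bound: P[∪_{i=1}^{27} A_i] ≤ Σ_i P[A_i] ≤ 27·p = 27·(1/162) = 1/6.
Numerically: 1/6 ≈ 0.167.
Is 1/6 < 1? YES.
Since P[∪ A_i] ≤ 1/6 < 1, the complement has P[∩ A_i^c] ≥ 1 − 1/6 = 5/6 > 0, so some outcome avoids every A_i.

27·p = 1/6 ≈ 0.167; existence CERTIFIED by the union bound.


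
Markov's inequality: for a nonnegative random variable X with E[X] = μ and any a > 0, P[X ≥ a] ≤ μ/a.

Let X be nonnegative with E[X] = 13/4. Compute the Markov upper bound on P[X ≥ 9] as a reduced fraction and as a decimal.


μ = E[X] = 13/4, a = 9.
Markov: P[X ≥ 9] ≤ μ/a = (13/4)/9 = 13/36.
Numerically: ≈ 0.361111.
(Since a = 9 > μ = 3.250000, the bound 13/36 is < 1 and informative.)

P[X ≥ 9] ≤ 13/36 ≈ 0.361111.


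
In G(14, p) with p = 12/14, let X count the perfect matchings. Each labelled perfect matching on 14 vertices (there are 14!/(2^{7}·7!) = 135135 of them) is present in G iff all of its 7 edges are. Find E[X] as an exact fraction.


K_14 has 14!/(2^{7}·7!) = 135135 labelled perfect matchings.
For each such perfect matching H, let X_H = 1 if all 7 edges of H are present in G. Then P[X_H = 1] = p^{7} = (6/7)^{7} = 279936/823543.
By linearity of expectation: E[X] = Σ_H E[X_H] = 135135 · p^{7} = 135135 · 279936/823543 = 5404164480/117649.
Numerically: E[X] ≈ 4.59e+04.

E[X] = 135135 · (6/7)^{7} = 5404164480/117649 ≈ 4.59e+04.


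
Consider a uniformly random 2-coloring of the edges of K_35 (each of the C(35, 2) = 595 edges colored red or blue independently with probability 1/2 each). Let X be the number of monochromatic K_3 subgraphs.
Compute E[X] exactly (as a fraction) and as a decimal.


Let X = Σ_S X_S over the C(35, 3) = 6545 subsets S of size 3, where X_S = 1 if the K_3 on S is monochromatic.
For a fixed S, the K_3 on S has C(3, 2) = 3 edges. P[all 3 edges red] = (1/2)^3, and likewise for blue, so P[monochromatic] = 2·(1/2)^3 = 2^{1 − 3} = 1/4.
Summing: E[X] = C(35, 3) · 2^{1 − 3} = 6545 · 1/4 = 6545/4.
Numerically: E[X] ≈ 1636.25000.

E[X] = C(35,3)·2^(1−C(3,2)) = 6545/4 ≈ 1636.25000.


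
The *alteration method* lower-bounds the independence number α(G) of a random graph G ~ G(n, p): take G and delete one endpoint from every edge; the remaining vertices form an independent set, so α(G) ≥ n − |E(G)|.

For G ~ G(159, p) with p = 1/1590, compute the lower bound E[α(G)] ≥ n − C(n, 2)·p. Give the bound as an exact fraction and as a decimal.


E[|E(G)|] = C(159, 2)·p = 12561 · (1/1590) = 79/10.
E[α(G)] ≥ n − E[|E(G)|] = 159 − 79/10 = 1511/10.
Numerically: ≈ 151.10000.
(This is only a lower bound; the true E[α(G)] may be larger.)

E[α(G)] ≥ 1511/10 ≈ 151.10000.


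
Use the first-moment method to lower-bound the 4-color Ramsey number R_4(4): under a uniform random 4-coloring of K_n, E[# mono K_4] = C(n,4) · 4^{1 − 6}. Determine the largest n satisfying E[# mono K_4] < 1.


We need C(n, 4) · 4^{1 − 6} < 1, i.e. C(n, 4) < 4^{6 − 1} = 1024.
Check values of n near the boundary:
  n = 8: C(8, 4) = 70; 70 < 1024? YES
  n = 9: C(9, 4) = 126; 126 < 1024? YES
  n = 10: C(10, 4) = 210; 210 < 1024? YES
  n = 11: C(11, 4) = 330; 330 < 1024? YES
  n = 12: C(12, 4) = 495; 495 < 1024? YES
  n = 13: C(13, 4) = 715; 715 < 1024? YES
  n = 14: C(14, 4) = 1001; 1001 < 1024? YES
  n = 15: C(15, 4) = 1365; 1365 < 1024? NO
  n = 16: C(16, 4) = 1820; 1820 < 1024? NO
  n = 17: C(17, 4) = 2380; 2380 < 1024? NO
The largest n with C(n, 4) < 1024 is n = 14 (where E[X] = 1001/1024 ≈ 0.9775391). Hence R_4(4) > 14, i.e. R_4(4) ≥ 15.

Largest n = 14; hence R_4(4) > 14.


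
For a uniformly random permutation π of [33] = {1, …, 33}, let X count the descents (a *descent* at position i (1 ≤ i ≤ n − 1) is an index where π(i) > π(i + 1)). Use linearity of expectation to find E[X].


Write X = Σ X_I over i = 1, …, 32, with X_I the indicator of one descent.
There are 32 indicators.
For each fixed i, the pair (π(i), π(i+1)) is a uniformly random ordered pair of distinct values from {1, …, 33}; by symmetry P[π(i) > π(i+1)] = 1/2.
By linearity: E[X] = 32 · (1/2) = (33 − 1) · (1/2) = 16 ≈ 16.000000.

E[X] = 16 = 16.000000.


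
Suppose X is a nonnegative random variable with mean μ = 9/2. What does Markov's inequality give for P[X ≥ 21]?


μ = E[X] = 9/2, a = 21.
Markov: P[X ≥ 21] ≤ μ/a = (9/2)/21 = 3/14.
Numerically: ≈ 0.214286.
(Since a = 21 > μ = 4.500000, the bound 3/14 is < 1 and informative.)

P[X ≥ 21] ≤ 3/14 ≈ 0.214286.


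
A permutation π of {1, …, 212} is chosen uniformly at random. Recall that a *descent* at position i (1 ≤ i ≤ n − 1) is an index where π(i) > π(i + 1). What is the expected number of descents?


Write X = Σ X_I over i = 1, …, 211, with X_I the indicator of one descent.
There are 211 indicators.
For each fixed i, the pair (π(i), π(i+1)) is a uniformly random ordered pair of distinct values from {1, …, 212}; by symmetry P[π(i) > π(i+1)] = 1/2.
By linearity: E[X] = 211 · (1/2) = (212 − 1) · (1/2) = 211/2 ≈ 105.5000.

E[X] = 211/2 = 105.5000.


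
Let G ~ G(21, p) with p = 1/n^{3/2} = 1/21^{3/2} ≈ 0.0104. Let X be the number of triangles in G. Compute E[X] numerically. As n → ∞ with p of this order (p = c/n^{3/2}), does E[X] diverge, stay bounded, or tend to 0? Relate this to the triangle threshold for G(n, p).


Number of potential triangles: C(21, 3) = 1330.
Each occurs with probability p³ ≈ (0.0104)³ ≈ 1.12205e-06.
By linearity: E[X] = C(21, 3)·p³ ≈ 1330 · 1.12205e-06 ≈ 0.001.
Since α = 3/2 > 1, p = c/n^{3/2} = o(1/n) is below the triangle threshold p ~ 1/n. Asymptotically E[X] ~ (c³/6)·n^{3(1−α)} = (1³/6)·n^{-1.5} → 0, so by Markov's inequality G has no triangles w.h.p.

E[X] ≈ 0.001; in regime p = Θ(1/n^{3/2}) E[X] tends to 0 (below the triangle threshold p ~ 1/n).


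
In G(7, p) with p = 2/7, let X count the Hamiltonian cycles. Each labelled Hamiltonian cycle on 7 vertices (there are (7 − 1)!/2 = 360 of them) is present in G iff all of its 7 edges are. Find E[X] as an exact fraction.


K_7 has (7 − 1)!/2 = 360 labelled Hamiltonian cycles.
For each such Hamiltonian cycle H, let X_H = 1 if all 7 edges of H are present in G. Then P[X_H = 1] = p^{7} = (2/7)^{7} = 128/823543.
By linearity of expectation: E[X] = Σ_H E[X_H] = 360 · p^{7} = 360 · 128/823543 = 46080/823543.
Numerically: E[X] ≈ 0.05595.

E[X] = 360 · (2/7)^{7} = 46080/823543 ≈ 0.05595.


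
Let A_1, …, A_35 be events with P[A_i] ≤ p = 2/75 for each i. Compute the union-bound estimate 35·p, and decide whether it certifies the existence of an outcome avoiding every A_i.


Union bound: P[∪_{i=1}^{35} A_i] ≤ Σ_i P[A_i] ≤ 35·p = 35·(2/75) = 14/15.
Numerically: 14/15 ≈ 0.933.
Is 14/15 < 1? YES.
Since P[∪ A_i] ≤ 14/15 < 1, the complement has P[∩ A_i^c] ≥ 1 − 14/15 = 1/15 > 0, so some outcome avoids every A_i.

35·p = 14/15 ≈ 0.933; existence CERTIFIED by the union bound.


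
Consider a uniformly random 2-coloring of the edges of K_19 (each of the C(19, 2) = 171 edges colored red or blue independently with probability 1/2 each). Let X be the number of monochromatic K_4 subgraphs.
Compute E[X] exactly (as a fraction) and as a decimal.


Let X = Σ_S X_S over the C(19, 4) = 3876 subsets S of size 4, where X_S = 1 if the K_4 on S is monochromatic.
For a fixed S, the K_4 on S has C(4, 2) = 6 edges. P[all 6 edges red] = (1/2)^6, and likewise for blue, so P[monochromatic] = 2·(1/2)^6 = 2^{1 − 6} = 1/32.
Summing: E[X] = C(19, 4) · 2^{1 − 6} = 3876 · 1/32 = 969/8.
Numerically: E[X] ≈ 121.125000.

E[X] = C(19,4)·2^(1−C(4,2)) = 969/8 ≈ 121.125000.


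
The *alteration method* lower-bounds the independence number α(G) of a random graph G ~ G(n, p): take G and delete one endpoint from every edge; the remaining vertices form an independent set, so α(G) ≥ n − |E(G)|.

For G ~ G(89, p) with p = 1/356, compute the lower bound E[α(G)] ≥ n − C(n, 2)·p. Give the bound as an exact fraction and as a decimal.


E[|E(G)|] = C(89, 2)·p = 3916 · (1/356) = 11.
E[α(G)] ≥ n − E[|E(G)|] = 89 − 11 = 78.
Numerically: ≈ 78.00000.
(This is only a lower bound; the true E[α(G)] may be larger.)

E[α(G)] ≥ 78 ≈ 78.00000.


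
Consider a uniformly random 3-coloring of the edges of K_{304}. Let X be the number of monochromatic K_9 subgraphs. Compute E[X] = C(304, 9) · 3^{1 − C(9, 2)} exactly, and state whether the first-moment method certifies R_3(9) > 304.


E[X] = C(304, 9) · 3^{1 − 36} = 54222992899492560 · 3^{−35} = 54222992899492560/50031545098999707.
As a reduced fraction: E[X] = 18074330966497520/16677181699666569 ≈ 1.084.
Is E[X] < 1? NO.
Since E[X] ≥ 1, the first-moment bound is inconclusive at n = 304; it does NOT by itself certify R_3(9) > 304.

E[X] = 18074330966497520/16677181699666569 ≈ 1.084; E[X] ≥ 1; first-moment method inconclusive here.


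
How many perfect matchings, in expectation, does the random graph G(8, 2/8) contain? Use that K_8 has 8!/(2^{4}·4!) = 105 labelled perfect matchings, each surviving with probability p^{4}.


K_8 has 8!/(2^{4}·4!) = 105 labelled perfect matchings.
For each such perfect matching H, let X_H = 1 if all 4 edges of H are present in G. Then P[X_H = 1] = p^{4} = (1/4)^{4} = 1/256.
Summing the indicators: E[X] = Σ_H E[X_H] = 105 · p^{4} = 105 · 1/256 = 105/256.
Numerically: E[X] ≈ 0.410156.

E[X] = 105 · (1/4)^{4} = 105/256 ≈ 0.410156.


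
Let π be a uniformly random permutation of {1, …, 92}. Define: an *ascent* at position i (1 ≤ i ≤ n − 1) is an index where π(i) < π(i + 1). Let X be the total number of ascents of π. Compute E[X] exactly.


Write X = Σ X_I over i = 1, …, 91, with X_I the indicator of one ascent.
There are 91 indicators.
For each fixed i, the pair (π(i), π(i+1)) is a uniformly random ordered pair of distinct values from {1, …, 92}; by symmetry P[π(i) < π(i+1)] = 1/2.
By linearity: E[X] = 91 · (1/2) = (92 − 1) · (1/2) = 91/2 ≈ 45.500.

E[X] = 91/2 = 45.500.


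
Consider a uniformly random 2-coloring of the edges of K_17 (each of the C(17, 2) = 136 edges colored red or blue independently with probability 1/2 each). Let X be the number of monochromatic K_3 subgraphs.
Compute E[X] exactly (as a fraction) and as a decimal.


Let X = Σ_S X_S over the C(17, 3) = 680 subsets S of size 3, where X_S = 1 if the K_3 on S is monochromatic.
For a fixed S, the K_3 on S has C(3, 2) = 3 edges. P[all 3 edges red] = (1/2)^3, and likewise for blue, so P[monochromatic] = 2·(1/2)^3 = 2^{1 − 3} = 1/4.
By linearity of expectation: E[X] = C(17, 3) · 2^{1 − 3} = 680 · 1/4 = 170.
Numerically: E[X] ≈ 170.000000.

E[X] = C(17,3)·2^(1−C(3,2)) = 170 ≈ 170.000000.


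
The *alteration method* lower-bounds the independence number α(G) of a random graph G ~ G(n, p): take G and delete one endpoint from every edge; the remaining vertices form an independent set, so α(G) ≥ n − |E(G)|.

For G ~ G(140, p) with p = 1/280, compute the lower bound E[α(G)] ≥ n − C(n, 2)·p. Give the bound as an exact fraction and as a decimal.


E[|E(G)|] = C(140, 2)·p = 9730 · (1/280) = 139/4.
E[α(G)] ≥ n − E[|E(G)|] = 140 − 139/4 = 421/4.
Numerically: ≈ 105.2500.
(This is only a lower bound; the true E[α(G)] may be larger.)

E[α(G)] ≥ 421/4 ≈ 105.2500.


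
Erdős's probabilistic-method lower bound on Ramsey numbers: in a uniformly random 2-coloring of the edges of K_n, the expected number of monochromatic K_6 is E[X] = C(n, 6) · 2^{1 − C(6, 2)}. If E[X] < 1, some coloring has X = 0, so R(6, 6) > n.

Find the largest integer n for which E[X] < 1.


We need C(n, 6) · 2^{1 − 15} < 1, i.e. C(n, 6) < 2^{15 − 1} = 16384.
Check values of n near the boundary:
  n = 12: C(12, 6) = 924; 924 < 16384? YES
  n = 13: C(13, 6) = 1716; 1716 < 16384? YES
  n = 14: C(14, 6) = 3003; 3003 < 16384? YES
  n = 15: C(15, 6) = 5005; 5005 < 16384? YES
  n = 16: C(16, 6) = 8008; 8008 < 16384? YES
  n = 17: C(17, 6) = 12376; 12376 < 16384? YES
  n = 18: C(18, 6) = 18564; 18564 < 16384? NO
  n = 19: C(19, 6) = 27132; 27132 < 16384? NO
  n = 20: C(20, 6) = 38760; 38760 < 16384? NO
The largest n with C(n, 6) < 16384 is n = 17 (where E[X] = 1547/2048 ≈ 0.7554). Hence R(6, 6) > 17, i.e. R(6, 6) ≥ 18.

Largest n = 17; hence R(6, 6) > 17.


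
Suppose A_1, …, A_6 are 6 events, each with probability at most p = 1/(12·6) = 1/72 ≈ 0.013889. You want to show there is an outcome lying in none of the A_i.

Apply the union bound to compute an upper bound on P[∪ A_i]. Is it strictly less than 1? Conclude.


Union bound: P[∪_{i=1}^{6} A_i] ≤ Σ_i P[A_i] ≤ 6·p = 6·(1/72) = 1/12.
Numerically: 1/12 ≈ 0.083333.
Is 1/12 < 1? YES.
Since P[∪ A_i] ≤ 1/12 < 1, the complement has P[∩ A_i^c] ≥ 1 − 1/12 = 11/12 > 0, so some outcome avoids every A_i.

6·p = 1/12 ≈ 0.083333; existence CERTIFIED by the union bound.


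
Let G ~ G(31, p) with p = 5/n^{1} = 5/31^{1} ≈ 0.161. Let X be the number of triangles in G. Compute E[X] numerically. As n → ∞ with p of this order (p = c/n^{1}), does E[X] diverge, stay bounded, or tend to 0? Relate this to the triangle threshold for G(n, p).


Number of potential triangles: C(31, 3) = 4495.
Each occurs with probability p³ ≈ (0.161)³ ≈ 4.19590e-03.
By linearity: E[X] = C(31, 3)·p³ ≈ 4495 · 4.19590e-03 ≈ 18.861.
Here α = 1, so p = 5/n is exactly at the triangle threshold p ~ 1/n. Asymptotically E[X] → c³/6 = 5³/6 = 125/6 ≈ 20.833, a bounded constant. In this regime the triangle count is asymptotically Poisson(c³/6).

E[X] ≈ 18.861; in regime p = Θ(1/n^{1}) E[X] stays bounded (at the triangle threshold p ~ 1/n).


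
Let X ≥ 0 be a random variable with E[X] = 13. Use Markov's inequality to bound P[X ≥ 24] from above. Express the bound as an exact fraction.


μ = E[X] = 13, a = 24.
Markov: P[X ≥ 24] ≤ μ/a = (13)/24 = 13/24.
Numerically: ≈ 0.542.
(Since a = 24 > μ = 13.000, the bound 13/24 is < 1 and informative.)

P[X ≥ 24] ≤ 13/24 ≈ 0.542.


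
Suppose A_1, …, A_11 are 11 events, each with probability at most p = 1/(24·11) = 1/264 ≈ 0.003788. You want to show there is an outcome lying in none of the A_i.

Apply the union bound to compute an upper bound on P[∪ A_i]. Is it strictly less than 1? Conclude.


Union bound: P[∪_{i=1}^{11} A_i] ≤ Σ_i P[A_i] ≤ 11·p = 11·(1/264) = 1/24.
Numerically: 1/24 ≈ 0.041667.
Is 1/24 < 1? YES.
Since P[∪ A_i] ≤ 1/24 < 1, the complement has P[∩ A_i^c] ≥ 1 − 1/24 = 23/24 > 0, so some outcome avoids every A_i.

11·p = 1/24 ≈ 0.041667; existence CERTIFIED by the union bound.


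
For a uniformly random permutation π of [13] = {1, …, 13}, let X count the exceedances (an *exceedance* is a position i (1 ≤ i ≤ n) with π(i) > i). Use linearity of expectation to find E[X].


Write X = Σ_{i=1}^{13} X_i, where X_i = 1_{π(i) > i}.
For each fixed i, π(i) is uniform over {1, …, 13} (marginal of a uniform permutation), so P[π(i) > i] = (n − i)/n. Summing: Σ_{i=1}^{13} (n − i)/n = (0 + 1 + … + 12)/13 = 13(13 − 1)/(2·13) = (13 − 1)/2.
Hence E[X] = Σ_{i=1}^{13} (13 − i)/13 = 6 ≈ 6.000000.

E[X] = 6 = 6.000000.


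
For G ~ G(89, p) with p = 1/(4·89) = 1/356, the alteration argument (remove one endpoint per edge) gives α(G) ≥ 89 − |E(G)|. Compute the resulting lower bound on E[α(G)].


E[|E(G)|] = C(89, 2)·p = 3916 · (1/356) = 11.
E[α(G)] ≥ n − E[|E(G)|] = 89 − 11 = 78.
Numerically: ≈ 78.0000.
(This is only a lower bound; the true E[α(G)] may be larger.)

E[α(G)] ≥ 78 ≈ 78.0000.


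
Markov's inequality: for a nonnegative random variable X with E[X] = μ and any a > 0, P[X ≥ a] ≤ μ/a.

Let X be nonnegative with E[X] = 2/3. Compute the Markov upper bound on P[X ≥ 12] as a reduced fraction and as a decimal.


μ = E[X] = 2/3, a = 12.
Markov: P[X ≥ 12] ≤ μ/a = (2/3)/12 = 1/18.
Numerically: ≈ 0.055556.
(Since a = 12 > μ = 0.666667, the bound 1/18 is < 1 and informative.)

P[X ≥ 12] ≤ 1/18 ≈ 0.055556.


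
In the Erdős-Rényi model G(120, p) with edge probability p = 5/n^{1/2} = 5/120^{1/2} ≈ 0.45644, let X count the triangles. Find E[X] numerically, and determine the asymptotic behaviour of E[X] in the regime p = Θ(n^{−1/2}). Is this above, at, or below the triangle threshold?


Number of potential triangles: C(120, 3) = 280840.
Each occurs with probability p³ ≈ (0.45644)³ ≈ 9.5090722e-02.
By linearity: E[X] = C(120, 3)·p³ ≈ 280840 · 9.5090722e-02 ≈ 26705.27831.
Since α = 1/2 < 1, p = c/n^{1/2} ≫ 1/n is above the triangle threshold p ~ 1/n. Asymptotically E[X] ~ (c³/6)·n^{3(1−α)} = (5³/6)·n^{1.5} → ∞; triangles are abundant w.h.p.

E[X] ≈ 26705.27831; in regime p = Θ(1/n^{1/2}) E[X] diverges (above the triangle threshold p ~ 1/n).


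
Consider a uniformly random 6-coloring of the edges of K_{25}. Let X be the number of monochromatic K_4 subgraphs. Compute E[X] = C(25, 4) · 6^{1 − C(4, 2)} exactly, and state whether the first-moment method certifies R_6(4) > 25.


E[X] = C(25, 4) · 6^{1 − 6} = 12650 · 6^{−5} = 12650/7776.
As a reduced fraction: E[X] = 6325/3888 ≈ 1.6268004.
Is E[X] < 1? NO.
Since E[X] ≥ 1, the first-moment bound is inconclusive at n = 25; it does NOT by itself certify R_6(4) > 25.

E[X] = 6325/3888 ≈ 1.6268004; E[X] ≥ 1; first-moment method inconclusive here.


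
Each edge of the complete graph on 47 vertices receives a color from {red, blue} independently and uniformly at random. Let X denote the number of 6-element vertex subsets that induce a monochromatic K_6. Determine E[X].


Let X = Σ_S X_S over the C(47, 6) = 10737573 subsets S of size 6, where X_S = 1 if the K_6 on S is monochromatic.
For a fixed S, the K_6 on S has C(6, 2) = 15 edges. P[all 15 edges red] = (1/2)^15, and likewise for blue, so P[monochromatic] = 2·(1/2)^15 = 2^{1 − 15} = 1/16384.
By linearity of expectation: E[X] = C(47, 6) · 2^{1 − 15} = 10737573 · 1/16384 = 10737573/16384.
Numerically: E[X] ≈ 655.3694.

E[X] = C(47,6)·2^(1−C(6,2)) = 10737573/16384 ≈ 655.3694.


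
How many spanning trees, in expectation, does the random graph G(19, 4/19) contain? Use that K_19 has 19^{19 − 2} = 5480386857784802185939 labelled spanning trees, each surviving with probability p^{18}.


K_19 has 19^{19 − 2} = 5480386857784802185939 labelled spanning trees.
For each such spanning tree H, let X_H = 1 if all 18 edges of H are present in G. Then P[X_H = 1] = p^{18} = (4/19)^{18} = 68719476736/104127350297911241532841.
By linearity of expectation: E[X] = Σ_H E[X_H] = 5480386857784802185939 · p^{18} = 5480386857784802185939 · 68719476736/104127350297911241532841 = 68719476736/19.
Numerically: E[X] ≈ 3.61681e+09.

E[X] = 5480386857784802185939 · (4/19)^{18} = 68719476736/19 ≈ 3.61681e+09.


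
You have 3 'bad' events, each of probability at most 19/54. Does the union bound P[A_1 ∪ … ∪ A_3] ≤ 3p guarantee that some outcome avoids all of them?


Union bound: P[∪_{i=1}^{3} A_i] ≤ Σ_i P[A_i] ≤ 3·p = 3·(19/54) = 19/18.
Numerically: 19/18 ≈ 1.0555556.
Is 19/18 < 1? NO.
Since the bound 19/18 is ≥ 1, the union bound is uninformative here; it does NOT by itself certify existence.

3·p = 19/18 ≈ 1.0555556; existence NOT certified by the union bound.


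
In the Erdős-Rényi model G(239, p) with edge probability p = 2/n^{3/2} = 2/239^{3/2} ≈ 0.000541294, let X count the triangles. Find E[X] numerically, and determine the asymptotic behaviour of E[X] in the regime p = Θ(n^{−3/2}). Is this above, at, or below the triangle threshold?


Number of potential triangles: C(239, 3) = 2246839.
Each occurs with probability p³ ≈ (0.000541294)³ ≈ 1.58598630e-10.
By linearity: E[X] = C(239, 3)·p³ ≈ 2246839 · 1.58598630e-10 ≈ 0.000356.
Since α = 3/2 > 1, p = c/n^{3/2} = o(1/n) is below the triangle threshold p ~ 1/n. Asymptotically E[X] ~ (c³/6)·n^{3(1−α)} = (2³/6)·n^{-1.5} → 0, so by Markov's inequality G has no triangles w.h.p.

E[X] ≈ 0.000356; in regime p = Θ(1/n^{3/2}) E[X] tends to 0 (below the triangle threshold p ~ 1/n).


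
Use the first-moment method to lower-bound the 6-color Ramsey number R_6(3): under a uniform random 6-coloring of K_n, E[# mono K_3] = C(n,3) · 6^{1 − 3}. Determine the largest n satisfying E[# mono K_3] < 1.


We need C(n, 3) · 6^{1 − 3} < 1, i.e. C(n, 3) < 6^{3 − 1} = 36.
Check values of n near the boundary:
  n = 6: C(6, 3) = 20; 20 < 36? YES
  n = 7: C(7, 3) = 35; 35 < 36? YES
  n = 8: C(8, 3) = 56; 56 < 36? NO
  n = 9: C(9, 3) = 84; 84 < 36? NO
  n = 10: C(10, 3) = 120; 120 < 36? NO
The largest n with C(n, 3) < 36 is n = 7 (where E[X] = 35/36 ≈ 0.9722). Hence R_6(3) > 7, i.e. R_6(3) ≥ 8.

Largest n = 7; hence R_6(3) > 7.


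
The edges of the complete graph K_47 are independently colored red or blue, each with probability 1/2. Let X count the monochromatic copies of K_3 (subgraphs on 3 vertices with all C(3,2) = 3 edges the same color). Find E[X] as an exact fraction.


Let X = Σ_S X_S over the C(47, 3) = 16215 subsets S of size 3, where X_S = 1 if the K_3 on S is monochromatic.
For a fixed S, the K_3 on S has C(3, 2) = 3 edges. P[all 3 edges red] = (1/2)^3, and likewise for blue, so P[monochromatic] = 2·(1/2)^3 = 2^{1 − 3} = 1/4.
By linearity: E[X] = C(47, 3) · 2^{1 − 3} = 16215 · 1/4 = 16215/4.
Numerically: E[X] ≈ 4053.75000.

E[X] = C(47,3)·2^(1−C(3,2)) = 16215/4 ≈ 4053.75000.


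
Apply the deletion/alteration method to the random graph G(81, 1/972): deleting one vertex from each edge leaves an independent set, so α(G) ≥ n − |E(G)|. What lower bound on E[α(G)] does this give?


E[|E(G)|] = C(81, 2)·p = 3240 · (1/972) = 10/3.
E[α(G)] ≥ n − E[|E(G)|] = 81 − 10/3 = 233/3.
Numerically: ≈ 77.666667.
(This is only a lower bound; the true E[α(G)] may be larger.)

E[α(G)] ≥ 233/3 ≈ 77.666667.


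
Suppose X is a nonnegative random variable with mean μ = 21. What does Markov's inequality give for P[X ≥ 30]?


μ = E[X] = 21, a = 30.
Markov: P[X ≥ 30] ≤ μ/a = (21)/30 = 7/10.
Numerically: ≈ 0.700.
(Since a = 30 > μ = 21.000, the bound 7/10 is < 1 and informative.)

P[X ≥ 30] ≤ 7/10 ≈ 0.700.


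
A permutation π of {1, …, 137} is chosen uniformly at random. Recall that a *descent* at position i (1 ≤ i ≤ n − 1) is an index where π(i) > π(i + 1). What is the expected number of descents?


Write X = Σ X_I over i = 1, …, 136, with X_I the indicator of one descent.
There are 136 indicators.
For each fixed i, the pair (π(i), π(i+1)) is a uniformly random ordered pair of distinct values from {1, …, 137}; by symmetry P[π(i) > π(i+1)] = 1/2.
By linearity: E[X] = 136 · (1/2) = (137 − 1) · (1/2) = 68 ≈ 68.00000.

E[X] = 68 = 68.00000.


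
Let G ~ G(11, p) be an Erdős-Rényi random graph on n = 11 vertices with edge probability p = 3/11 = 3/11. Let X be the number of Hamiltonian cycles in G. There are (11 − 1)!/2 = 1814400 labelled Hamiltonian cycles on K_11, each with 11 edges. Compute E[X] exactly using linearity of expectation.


K_11 has (11 − 1)!/2 = 1814400 labelled Hamiltonian cycles.
For each such Hamiltonian cycle H, let X_H = 1 if all 11 edges of H are present in G. Then P[X_H = 1] = p^{11} = (3/11)^{11} = 177147/285311670611.
Summing the indicators: E[X] = Σ_H E[X_H] = 1814400 · p^{11} = 1814400 · 177147/285311670611 = 321415516800/285311670611.
Numerically: E[X] ≈ 1.1265.

E[X] = 1814400 · (3/11)^{11} = 321415516800/285311670611 ≈ 1.1265.


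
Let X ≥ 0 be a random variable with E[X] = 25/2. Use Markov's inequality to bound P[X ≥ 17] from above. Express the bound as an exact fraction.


μ = E[X] = 25/2, a = 17.
Markov: P[X ≥ 17] ≤ μ/a = (25/2)/17 = 25/34.
Numerically: ≈ 0.7353.
(Since a = 17 > μ = 12.5000, the bound 25/34 is < 1 and informative.)

P[X ≥ 17] ≤ 25/34 ≈ 0.7353.


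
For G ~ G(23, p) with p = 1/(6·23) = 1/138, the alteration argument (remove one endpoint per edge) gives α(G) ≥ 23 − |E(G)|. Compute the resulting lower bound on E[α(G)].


E[|E(G)|] = C(23, 2)·p = 253 · (1/138) = 11/6.
E[α(G)] ≥ n − E[|E(G)|] = 23 − 11/6 = 127/6.
Numerically: ≈ 21.1667.
(This is only a lower bound; the true E[α(G)] may be larger.)

E[α(G)] ≥ 127/6 ≈ 21.1667.


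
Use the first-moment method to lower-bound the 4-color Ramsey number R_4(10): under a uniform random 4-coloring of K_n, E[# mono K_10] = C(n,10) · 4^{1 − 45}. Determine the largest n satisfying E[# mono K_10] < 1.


We need C(n, 10) · 4^{1 − 45} < 1, i.e. C(n, 10) < 4^{45 − 1} = 309485009821345068724781056.
Check values of n near the boundary:
  n = 2022: C(2022, 10) = 307870445231474093395937796; 307870445231474093395937796 < 309485009821345068724781056? YES
  n = 2023: C(2023, 10) = 309399856285778485315440716; 309399856285778485315440716 < 309485009821345068724781056? YES
  n = 2024: C(2024, 10) = 310936101848269937576192656; 310936101848269937576192656 < 309485009821345068724781056? NO
The largest n with C(n, 10) < 309485009821345068724781056 is n = 2023 (where E[X] = 77349964071444621328860179/77371252455336267181195264 ≈ 0.999725). Hence R_4(10) > 2023, i.e. R_4(10) ≥ 2024.

Largest n = 2023; hence R_4(10) > 2023.


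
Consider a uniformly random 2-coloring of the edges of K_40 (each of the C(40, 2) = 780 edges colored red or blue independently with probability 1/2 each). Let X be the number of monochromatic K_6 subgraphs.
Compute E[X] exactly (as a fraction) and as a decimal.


Let X = Σ_S X_S over the C(40, 6) = 3838380 subsets S of size 6, where X_S = 1 if the K_6 on S is monochromatic.
For a fixed S, the K_6 on S has C(6, 2) = 15 edges. P[all 15 edges red] = (1/2)^15, and likewise for blue, so P[monochromatic] = 2·(1/2)^15 = 2^{1 − 15} = 1/16384.
Summing: E[X] = C(40, 6) · 2^{1 − 15} = 3838380 · 1/16384 = 959595/4096.
Numerically: E[X] ≈ 234.276.

E[X] = C(40,6)·2^(1−C(6,2)) = 959595/4096 ≈ 234.276.


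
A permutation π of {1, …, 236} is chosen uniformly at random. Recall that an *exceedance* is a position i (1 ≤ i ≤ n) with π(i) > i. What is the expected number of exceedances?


Write X = Σ_{i=1}^{236} X_i, where X_i = 1_{π(i) > i}.
For each fixed i, π(i) is uniform over {1, …, 236} (marginal of a uniform permutation), so P[π(i) > i] = (n − i)/n. Summing: Σ_{i=1}^{236} (n − i)/n = (0 + 1 + … + 235)/236 = 236(236 − 1)/(2·236) = (236 − 1)/2.
Hence E[X] = Σ_{i=1}^{236} (236 − i)/236 = 235/2 ≈ 117.50000.

E[X] = 235/2 = 117.50000.


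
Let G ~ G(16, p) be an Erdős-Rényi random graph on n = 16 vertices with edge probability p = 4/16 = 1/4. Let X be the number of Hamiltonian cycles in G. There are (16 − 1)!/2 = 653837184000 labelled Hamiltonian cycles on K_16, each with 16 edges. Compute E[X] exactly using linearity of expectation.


K_16 has (16 − 1)!/2 = 653837184000 labelled Hamiltonian cycles.
For each such Hamiltonian cycle H, let X_H = 1 if all 16 edges of H are present in G. Then P[X_H = 1] = p^{16} = (1/4)^{16} = 1/4294967296.
By linearity: E[X] = Σ_H E[X_H] = 653837184000 · p^{16} = 653837184000 · 1/4294967296 = 638512875/4194304.
Numerically: E[X] ≈ 152.233.

E[X] = 653837184000 · (1/4)^{16} = 638512875/4194304 ≈ 152.233.


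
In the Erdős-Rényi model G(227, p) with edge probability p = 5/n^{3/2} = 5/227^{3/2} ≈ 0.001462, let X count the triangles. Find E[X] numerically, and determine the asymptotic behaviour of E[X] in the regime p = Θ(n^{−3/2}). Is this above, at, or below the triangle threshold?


Number of potential triangles: C(227, 3) = 1923825.
Each occurs with probability p³ ≈ (0.001462)³ ≈ 3.124594e-09.
By linearity: E[X] = C(227, 3)·p³ ≈ 1923825 · 3.124594e-09 ≈ 0.0060.
Since α = 3/2 > 1, p = c/n^{3/2} = o(1/n) is below the triangle threshold p ~ 1/n. Asymptotically E[X] ~ (c³/6)·n^{3(1−α)} = (5³/6)·n^{-1.5} → 0, so by Markov's inequality G has no triangles w.h.p.

E[X] ≈ 0.0060; in regime p = Θ(1/n^{3/2}) E[X] tends to 0 (below the triangle threshold p ~ 1/n).


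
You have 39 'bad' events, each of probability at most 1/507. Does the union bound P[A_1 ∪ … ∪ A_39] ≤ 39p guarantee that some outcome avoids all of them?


Union bound: P[∪_{i=1}^{39} A_i] ≤ Σ_i P[A_i] ≤ 39·p = 39·(1/507) = 1/13.
Numerically: 1/13 ≈ 0.077.
Is 1/13 < 1? YES.
Since P[∪ A_i] ≤ 1/13 < 1, the complement has P[∩ A_i^c] ≥ 1 − 1/13 = 12/13 > 0, so some outcome avoids every A_i.

39·p = 1/13 ≈ 0.077; existence CERTIFIED by the union bound.


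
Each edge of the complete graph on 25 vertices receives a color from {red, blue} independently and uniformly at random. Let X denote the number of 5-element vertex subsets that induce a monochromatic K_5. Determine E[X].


Let X = Σ_S X_S over the C(25, 5) = 53130 subsets S of size 5, where X_S = 1 if the K_5 on S is monochromatic.
For a fixed S, the K_5 on S has C(5, 2) = 10 edges. P[all 10 edges red] = (1/2)^10, and likewise for blue, so P[monochromatic] = 2·(1/2)^10 = 2^{1 − 10} = 1/512.
By linearity: E[X] = C(25, 5) · 2^{1 − 10} = 53130 · 1/512 = 26565/256.
Numerically: E[X] ≈ 103.769531.

E[X] = C(25,5)·2^(1−C(5,2)) = 26565/256 ≈ 103.769531.


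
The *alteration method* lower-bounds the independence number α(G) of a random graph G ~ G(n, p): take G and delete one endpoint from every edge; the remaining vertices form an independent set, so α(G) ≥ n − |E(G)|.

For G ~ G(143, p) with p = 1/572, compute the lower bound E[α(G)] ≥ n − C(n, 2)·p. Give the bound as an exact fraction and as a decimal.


E[|E(G)|] = C(143, 2)·p = 10153 · (1/572) = 71/4.
E[α(G)] ≥ n − E[|E(G)|] = 143 − 71/4 = 501/4.
Numerically: ≈ 125.2500.
(This is only a lower bound; the true E[α(G)] may be larger.)

E[α(G)] ≥ 501/4 ≈ 125.2500.


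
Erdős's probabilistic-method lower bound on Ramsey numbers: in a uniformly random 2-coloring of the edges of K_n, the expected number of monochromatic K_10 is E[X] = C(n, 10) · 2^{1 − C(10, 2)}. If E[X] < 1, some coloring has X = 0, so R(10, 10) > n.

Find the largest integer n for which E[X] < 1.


We need C(n, 10) · 2^{1 − 45} < 1, i.e. C(n, 10) < 2^{45 − 1} = 17592186044416.
Check values of n near the boundary:
  n = 97: C(97, 10) = 12576469727536; 12576469727536 < 17592186044416? YES
  n = 98: C(98, 10) = 14005614014756; 14005614014756 < 17592186044416? YES
  n = 99: C(99, 10) = 15579278510796; 15579278510796 < 17592186044416? YES
  n = 100: C(100, 10) = 17310309456440; 17310309456440 < 17592186044416? YES
  n = 101: C(101, 10) = 19212541264840; 19212541264840 < 17592186044416? NO
  n = 102: C(102, 10) = 21300860967540; 21300860967540 < 17592186044416? NO
The largest n with C(n, 10) < 17592186044416 is n = 100 (where E[X] = 2163788682055/2199023255552 ≈ 0.983977). Hence R(10, 10) > 100, i.e. R(10, 10) ≥ 101.

Largest n = 100; hence R(10, 10) > 100.


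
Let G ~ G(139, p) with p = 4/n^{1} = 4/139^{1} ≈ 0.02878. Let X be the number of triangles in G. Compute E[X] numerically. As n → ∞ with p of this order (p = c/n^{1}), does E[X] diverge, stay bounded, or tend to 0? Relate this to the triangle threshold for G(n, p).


Number of potential triangles: C(139, 3) = 437989.
Each occurs with probability p³ ≈ (0.02878)³ ≈ 2.383063e-05.
By linearity: E[X] = C(139, 3)·p³ ≈ 437989 · 2.383063e-05 ≈ 10.4376.
Here α = 1, so p = 4/n is exactly at the triangle threshold p ~ 1/n. Asymptotically E[X] → c³/6 = 4³/6 = 32/3 ≈ 10.6667, a bounded constant. In this regime the triangle count is asymptotically Poisson(c³/6).

E[X] ≈ 10.4376; in regime p = Θ(1/n^{1}) E[X] stays bounded (at the triangle threshold p ~ 1/n).


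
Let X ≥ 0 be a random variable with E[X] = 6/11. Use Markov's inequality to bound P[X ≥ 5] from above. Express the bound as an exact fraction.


μ = E[X] = 6/11, a = 5.
Markov: P[X ≥ 5] ≤ μ/a = (6/11)/5 = 6/55.
Numerically: ≈ 0.109.
(Since a = 5 > μ = 0.545, the bound 6/55 is < 1 and informative.)

P[X ≥ 5] ≤ 6/55 ≈ 0.109.


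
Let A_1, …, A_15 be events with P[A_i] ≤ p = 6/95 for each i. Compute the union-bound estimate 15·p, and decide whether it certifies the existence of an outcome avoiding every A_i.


Union bound: P[∪_{i=1}^{15} A_i] ≤ Σ_i P[A_i] ≤ 15·p = 15·(6/95) = 18/19.
Numerically: 18/19 ≈ 0.947368.
Is 18/19 < 1? YES.
Since P[∪ A_i] ≤ 18/19 < 1, the complement has P[∩ A_i^c] ≥ 1 − 18/19 = 1/19 > 0, so some outcome avoids every A_i.

15·p = 18/19 ≈ 0.947368; existence CERTIFIED by the union bound.


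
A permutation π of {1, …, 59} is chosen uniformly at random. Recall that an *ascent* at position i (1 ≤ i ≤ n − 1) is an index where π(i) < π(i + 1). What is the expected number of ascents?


Write X = Σ X_I over i = 1, …, 58, with X_I the indicator of one ascent.
There are 58 indicators.
For each fixed i, the pair (π(i), π(i+1)) is a uniformly random ordered pair of distinct values from {1, …, 59}; by symmetry P[π(i) < π(i+1)] = 1/2.
By linearity: E[X] = 58 · (1/2) = (59 − 1) · (1/2) = 29 ≈ 29.000000.

E[X] = 29 = 29.000000.


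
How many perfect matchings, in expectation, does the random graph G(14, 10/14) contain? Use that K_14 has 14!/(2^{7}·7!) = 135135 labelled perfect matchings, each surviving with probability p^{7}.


K_14 has 14!/(2^{7}·7!) = 135135 labelled perfect matchings.
For each such perfect matching H, let X_H = 1 if all 7 edges of H are present in G. Then P[X_H = 1] = p^{7} = (5/7)^{7} = 78125/823543.
Summing the indicators: E[X] = Σ_H E[X_H] = 135135 · p^{7} = 135135 · 78125/823543 = 1508203125/117649.
Numerically: E[X] ≈ 12820.

E[X] = 135135 · (5/7)^{7} = 1508203125/117649 ≈ 12820.


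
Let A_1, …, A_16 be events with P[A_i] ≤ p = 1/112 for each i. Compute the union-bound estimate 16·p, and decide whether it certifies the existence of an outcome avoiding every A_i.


Union bound: P[∪_{i=1}^{16} A_i] ≤ Σ_i P[A_i] ≤ 16·p = 16·(1/112) = 1/7.
Numerically: 1/7 ≈ 0.1429.
Is 1/7 < 1? YES.
Since P[∪ A_i] ≤ 1/7 < 1, the complement has P[∩ A_i^c] ≥ 1 − 1/7 = 6/7 > 0, so some outcome avoids every A_i.

16·p = 1/7 ≈ 0.1429; existence CERTIFIED by the union bound.


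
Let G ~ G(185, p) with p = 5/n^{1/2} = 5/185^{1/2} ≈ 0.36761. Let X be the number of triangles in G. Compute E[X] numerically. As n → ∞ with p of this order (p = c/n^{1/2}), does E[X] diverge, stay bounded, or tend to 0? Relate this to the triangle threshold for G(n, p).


Number of potential triangles: C(185, 3) = 1038220.
Each occurs with probability p³ ≈ (0.36761)³ ≈ 4.9676664e-02.
By linearity: E[X] = C(185, 3)·p³ ≈ 1038220 · 4.9676664e-02 ≈ 51575.30574.
Since α = 1/2 < 1, p = c/n^{1/2} ≫ 1/n is above the triangle threshold p ~ 1/n. Asymptotically E[X] ~ (c³/6)·n^{3(1−α)} = (5³/6)·n^{1.5} → ∞; triangles are abundant w.h.p.

E[X] ≈ 51575.30574; in regime p = Θ(1/n^{1/2}) E[X] diverges (above the triangle threshold p ~ 1/n).
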